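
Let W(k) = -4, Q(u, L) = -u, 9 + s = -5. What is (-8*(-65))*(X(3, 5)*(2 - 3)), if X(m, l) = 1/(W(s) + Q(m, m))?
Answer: 520/7 ≈ 74.286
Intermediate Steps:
s = -14 (s = -9 - 5 = -14)
X(m, l) = 1/(-4 - m)
(-8*(-65))*(X(3, 5)*(2 - 3)) = (-8*(-65))*((-1/(4 + 3))*(2 - 3)) = 520*(-1/7*(-1)) = 520*(-1*⅐*(-1)) = 520*(-⅐*(-1)) = 520*(⅐) = 520/7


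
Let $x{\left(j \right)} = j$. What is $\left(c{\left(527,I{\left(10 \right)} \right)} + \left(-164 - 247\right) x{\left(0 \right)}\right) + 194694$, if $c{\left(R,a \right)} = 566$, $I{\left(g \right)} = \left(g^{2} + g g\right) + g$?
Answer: $195260$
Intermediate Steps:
$I{\left(g \right)} = g + 2 g^{2}$ ($I{\left(g \right)} = \left(g^{2} + g^{2}\right) + g = 2 g^{2} + g = g + 2 g^{2}$)
$\left(c{\left(527,I{\left(10 \right)} \right)} + \left(-164 - 247\right) x{\left(0 \right)}\right) + 194694 = \left(566 + \left(-164 - 247\right) 0\right) + 194694 = \left(566 - 0\right) + 194694 = \left(566 + 0\right) + 194694 = 566 + 194694 = 195260$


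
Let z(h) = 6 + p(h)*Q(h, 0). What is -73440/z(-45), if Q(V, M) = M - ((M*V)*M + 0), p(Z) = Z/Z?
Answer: -12240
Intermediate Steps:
p(Z) = 1
Q(V, M) = M - V*M² (Q(V, M) = M - (V*M² + 0) = M - V*M²)
z(h) = 6 (z(h) = 6 + 1*(0*(1 - 1*0*h)) = 6 + 1*(0*(1 + 0)) = 6 + 1*(0*1) = 6 + 1*0 = 6 + 0 = 6)
-73440/z(-45) = -73440/6 = -73440*⅙ = -12240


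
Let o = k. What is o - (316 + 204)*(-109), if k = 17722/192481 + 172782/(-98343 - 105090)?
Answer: 739796128873708/13052329091 ≈ 56679.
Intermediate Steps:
k = -9884004172/13052329091 (k = 17722*(1/192481) + 172782/(-203433) = 17722/192481 + 172782*(-1/203433) = 17722/192481 - 57594/67811 = -9884004172/13052329091 ≈ -0.75726)
o = -9884004172/13052329091 ≈ -0.75726
o - (316 + 204)*(-109) = -9884004172/13052329091 - (316 + 204)*(-109) = -9884004172/13052329091 - 520*(-109) = -9884004172/13052329091 - 1*(-56680) = -9884004172/13052329091 + 56680 = 739796128873708/13052329091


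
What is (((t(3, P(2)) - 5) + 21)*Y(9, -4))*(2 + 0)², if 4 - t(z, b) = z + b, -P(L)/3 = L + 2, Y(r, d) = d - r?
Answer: -1508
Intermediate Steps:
P(L) = -6 - 3*L (P(L) = -3*(L + 2) = -3*(2 + L) = -6 - 3*L)
t(z, b) = 4 - b - z (t(z, b) = 4 - (z + b) = 4 - (b + z) = 4 + (-b - z) = 4 - b - z)
(((t(3, P(2)) - 5) + 21)*Y(9, -4))*(2 + 0)² = ((((4 - (-6 - 3*2) - 1*3) - 5) + 21)*(-4 - 1*9))*(2 + 0)² = ((((4 - (-6 - 6) - 3) - 5) + 21)*(-4 - 9))*2² = ((((4 - 1*(-12) - 3) - 5) + 21)*(-13))*4 = ((((4 + 12 - 3) - 5) + 21)*(-13))*4 = (((13 - 5) + 21)*(-13))*4 = ((8 + 21)*(-13))*4 = (29*(-13))*4 = -377*4 = -1508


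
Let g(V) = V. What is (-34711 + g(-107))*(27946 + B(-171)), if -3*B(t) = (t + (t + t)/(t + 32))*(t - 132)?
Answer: -52866502206/139 ≈ -3.8033e+8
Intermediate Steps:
B(t) = -(-132 + t)*(t + 2*t/(32 + t))/3 (B(t) = -(t + (t + t)/(t + 32))*(t - 132)/3 = -(t + (2*t)/(32 + t))*(-132 + t)/3 = -(t + 2*t/(32 + t))*(-132 + t)/3 = -(-132 + t)*(t + 2*t/(32 + t))/3)
(-34711 + g(-107))*(27946 + B(-171)) = (-34711 - 107)*(27946 + (⅓)*(-171)*(4488 - 1*(-171)² + 98*(-171))/(32 - 171)) = -34818*(27946 + (⅓)*(-171)*(4488 - 1*29241 - 16758)/(-139)) = -34818*(27946 + (⅓)*(-171)*(-1/139)*(4488 - 29241 - 16758)) = -34818*(27946 + (⅓)*(-171)*(-1/139)*(-41511)) = -34818*(27946 - 2366127/139) = -34818*1518367/139 = -52866502206/139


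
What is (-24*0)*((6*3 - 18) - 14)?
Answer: 0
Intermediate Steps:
(-24*0)*((6*3 - 18) - 14) = 0*((18 - 18) - 14) = 0*(0 - 14) = 0*(-14) = 0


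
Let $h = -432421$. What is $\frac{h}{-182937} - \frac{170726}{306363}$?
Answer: $\frac{33748564187}{18681709377} \approx 1.8065$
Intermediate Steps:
$\frac{h}{-182937} - \frac{170726}{306363} = - \frac{432421}{-182937} - \frac{170726}{306363} = \left(-432421\right) \left(- \frac{1}{182937}\right) - \frac{170726}{306363} = \frac{432421}{182937} - \frac{170726}{306363} = \frac{33748564187}{18681709377}$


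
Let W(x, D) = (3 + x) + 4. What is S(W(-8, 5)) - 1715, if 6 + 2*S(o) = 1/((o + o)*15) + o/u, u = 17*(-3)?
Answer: -1752367/1020 ≈ -1718.0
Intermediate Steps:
u = -51
W(x, D) = 7 + x
S(o) = -3 - o/102 + 1/(60*o) (S(o) = -3 + (1/((o + o)*15) + o/(-51))/2 = -3 + ((1/15)/(2*o) + o*(-1/51))/2 = -3 + ((1/(2*o))*(1/15) - o/51)/2 = -3 + (1/(30*o) - o/51)/2 = -3 + (-o/51 + 1/(30*o))/2 = -3 + (-o/102 + 1/(60*o)) = -3 - o/102 + 1/(60*o))
S(W(-8, 5)) - 1715 = (-3 - (7 - 8)/102 + 1/(60*(7 - 8))) - 1715 = (-3 - 1/102*(-1) + (1/60)/(-1)) - 1715 = (-3 + 1/102 + (1/60)*(-1)) - 1715 = (-3 + 1/102 - 1/60) - 1715 = -3067/1020 - 1715 = -1752367/1020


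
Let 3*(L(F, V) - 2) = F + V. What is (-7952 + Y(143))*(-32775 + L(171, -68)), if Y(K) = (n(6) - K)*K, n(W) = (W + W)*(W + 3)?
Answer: 424194904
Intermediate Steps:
n(W) = 2*W*(3 + W) (n(W) = (2*W)*(3 + W) = 2*W*(3 + W))
L(F, V) = 2 + F/3 + V/3 (L(F, V) = 2 + (F + V)/3 = 2 + (F/3 + V/3) = 2 + F/3 + V/3)
Y(K) = K*(108 - K) (Y(K) = (2*6*(3 + 6) - K)*K = (2*6*9 - K)*K = (108 - K)*K = K*(108 - K))
(-7952 + Y(143))*(-32775 + L(171, -68)) = (-7952 + 143*(108 - 1*143))*(-32775 + (2 + (⅓)*171 + (⅓)*(-68))) = (-7952 + 143*(108 - 143))*(-32775 + (2 + 57 - 68/3)) = (-7952 + 143*(-35))*(-32775 + 109/3) = (-7952 - 5005)*(-98216/3) = -12957*(-98216/3) = 424194904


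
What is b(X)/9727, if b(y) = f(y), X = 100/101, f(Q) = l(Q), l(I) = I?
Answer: 100/982427 ≈ 0.00010179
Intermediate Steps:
f(Q) = Q
X = 100/101 (X = 100*(1/101) = 100/101 ≈ 0.99010)
b(y) = y
b(X)/9727 = (100/101)/9727 = (100/101)*(1/9727) = 100/982427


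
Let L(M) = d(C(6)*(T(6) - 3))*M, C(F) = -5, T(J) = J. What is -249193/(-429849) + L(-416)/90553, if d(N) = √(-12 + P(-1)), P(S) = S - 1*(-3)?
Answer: 35599/61407 - 416*I*√10/90553 ≈ 0.57972 - 0.014527*I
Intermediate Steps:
P(S) = 3 + S (P(S) = S + 3 = 3 + S)
d(N) = I*√10 (d(N) = √(-12 + (3 - 1)) = √(-12 + 2) = √(-10) = I*√10)
L(M) = I*M*√10 (L(M) = (I*√10)*M = I*M*√10)
-249193/(-429849) + L(-416)/90553 = -249193/(-429849) + (I*(-416)*√10)/90553 = -249193*(-1/429849) - 416*I*√10*(1/90553) = 35599/61407 - 416*I*√10/90553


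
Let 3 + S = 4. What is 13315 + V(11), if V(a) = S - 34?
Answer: 13282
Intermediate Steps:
S = 1 (S = -3 + 4 = 1)
V(a) = -33 (V(a) = 1 - 34 = -33)
13315 + V(11) = 13315 - 33 = 13282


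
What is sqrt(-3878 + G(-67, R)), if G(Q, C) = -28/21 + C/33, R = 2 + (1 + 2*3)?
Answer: I*sqrt(4224297)/33 ≈ 62.282*I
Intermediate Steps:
R = 9 (R = 2 + (1 + 6) = 2 + 7 = 9)
G(Q, C) = -4/3 + C/33 (G(Q, C) = -28*1/21 + C*(1/33) = -4/3 + C/33)
sqrt(-3878 + G(-67, R)) = sqrt(-3878 + (-4/3 + (1/33)*9)) = sqrt(-3878 + (-4/3 + 3/11)) = sqrt(-3878 - 35/33) = sqrt(-128009/33) = I*sqrt(4224297)/33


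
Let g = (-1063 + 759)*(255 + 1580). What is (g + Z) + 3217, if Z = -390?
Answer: -555013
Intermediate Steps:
g = -557840 (g = -304*1835 = -557840)
(g + Z) + 3217 = (-557840 - 390) + 3217 = -558230 + 3217 = -555013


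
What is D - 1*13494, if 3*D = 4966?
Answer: -35516/3 ≈ -11839.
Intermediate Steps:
D = 4966/3 (D = (⅓)*4966 = 4966/3 ≈ 1655.3)
D - 1*13494 = 4966/3 - 1*13494 = 4966/3 - 13494 = -35516/3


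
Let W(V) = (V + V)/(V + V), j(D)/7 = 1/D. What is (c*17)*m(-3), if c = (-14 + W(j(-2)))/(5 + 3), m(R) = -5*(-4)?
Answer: -1105/2 ≈ -552.50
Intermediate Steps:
m(R) = 20
j(D) = 7/D (j(D) = 7*(1/D) = 7/D)
W(V) = 1 (W(V) = (2*V)/((2*V)) = (2*V)*(1/(2*V)) = 1)
c = -13/8 (c = (-14 + 1)/(5 + 3) = -13/8 ≈ -1.6250)
(c*17)*m(-3) = -13/8*17*20 = -221/8*20 = -1105/2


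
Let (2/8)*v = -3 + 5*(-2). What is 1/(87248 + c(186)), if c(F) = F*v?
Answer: 1/77576 ≈ 1.2891e-5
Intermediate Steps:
v = -52 (v = 4*(-3 + 5*(-2)) = 4*(-3 - 10) = 4*(-13) = -52)
c(F) = -52*F (c(F) = F*(-52) = -52*F)
1/(87248 + c(186)) = 1/(87248 - 52*186) = 1/(87248 - 9672) = 1/77576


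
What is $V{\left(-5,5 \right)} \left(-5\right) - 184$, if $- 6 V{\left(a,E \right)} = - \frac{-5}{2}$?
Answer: $- \frac{2183}{12} \approx -181.92$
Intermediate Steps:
$V{\left(a,E \right)} = - \frac{5}{12}$ ($V{\left(a,E \right)} = - \frac{\left(-1\right) \left(- \frac{5}{2}\right)}{6} = \left(- \frac{1}{6}\right) \frac{5}{2} = - \frac{5}{12}$)
$V{\left(-5,5 \right)} \left(-5\right) - 184 = \left(- \frac{5}{12}\right) \left(-5\right) - 184 = \frac{25}{12} - 184 = - \frac{2183}{12}$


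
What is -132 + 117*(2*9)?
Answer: 1974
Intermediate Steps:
-132 + 117*(2*9) = -132 + 117*18 = -132 + 2106 = 1974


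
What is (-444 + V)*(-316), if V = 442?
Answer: 632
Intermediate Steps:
(-444 + V)*(-316) = (-444 + 442)*(-316) = -2*(-316) = 632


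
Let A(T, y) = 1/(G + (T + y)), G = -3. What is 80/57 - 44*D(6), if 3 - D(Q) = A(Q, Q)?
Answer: -21496/171 ≈ -125.71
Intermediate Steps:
A(T, y) = 1/(-3 + T + y) (A(T, y) = 1/(-3 + (T + y)) = 1/(-3 + T + y))
D(Q) = 3 - 1/(-3 + 2*Q) (D(Q) = 3 - 1/(-3 + Q + Q) = 3 - 1/(-3 + 2*Q))
80/57 - 44*D(6) = 80/57 - 88*(-5 + 3*6)/(-3 + 2*6) = 80*(1/57) - 88*(-5 + 18)/(-3 + 12) = 80/57 - 88*13/9 = 80/57 - 44*26/9 = 80/57 - 1144/9 = -21496/171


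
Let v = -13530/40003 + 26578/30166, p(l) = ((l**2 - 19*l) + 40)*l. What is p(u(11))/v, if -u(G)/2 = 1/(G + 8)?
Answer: -18301274732668/2246506849343 ≈ -8.1465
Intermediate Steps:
u(G) = -2/(8 + G) (u(G) = -2/(G + 8) = -2/(8 + G))
p(l) = l*(40 + l**2 - 19*l) (p(l) = (40 + l**2 - 19*l)*l = l*(40 + l**2 - 19*l))
v = 327526877/603365249 (v = -13530*1/40003 + 26578*(1/30166) = -13530/40003 + 13289/15083 = 327526877/603365249 ≈ 0.54283)
p(u(11))/v = ((-2/(8 + 11))*(40 + (-2/(8 + 11))**2 - (-38)/(8 + 11)))/(327526877/603365249) = ((-2/19)*(40 + (-2/19)**2 - (-38)/19))*(603365249/327526877) = ((-2*1/19)*(40 + (-2*1/19)**2 - (-38)/19))*(603365249/327526877) = -2*(40 + (-2/19)**2 - 19*(-2/19))/19*(603365249/327526877) = -2*(40 + 4/361 + 2)/19*(603365249/327526877) = -2/19*15166/361*(603365249/327526877) = -30332/6859*603365249/327526877 = -18301274732668/2246506849343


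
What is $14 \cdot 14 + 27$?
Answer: $223$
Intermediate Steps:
$14 \cdot 14 + 27 = 196 + 27 = 223$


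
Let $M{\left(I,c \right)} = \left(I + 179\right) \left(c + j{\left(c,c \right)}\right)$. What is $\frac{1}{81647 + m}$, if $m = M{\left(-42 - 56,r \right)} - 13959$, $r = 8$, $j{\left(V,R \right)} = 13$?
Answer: $\frac{1}{69389} \approx 1.4412 \cdot 10^{-5}$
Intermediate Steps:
$M{\left(I,c \right)} = \left(13 + c\right) \left(179 + I\right)$ ($M{\left(I,c \right)} = \left(I + 179\right) \left(c + 13\right) = \left(179 + I\right) \left(13 + c\right) = \left(13 + c\right) \left(179 + I\right)$)
$m = -12258$ ($m = \left(2327 + 13 \left(-42 - 56\right) + 179 \cdot 8 + \left(-42 - 56\right) 8\right) - 13959 = \left(2327 + 13 \left(-98\right) + 1432 - 784\right) - 13959 = \left(2327 - 1274 + 1432 - 784\right) - 13959 = 1701 - 13959 = -12258$)
$\frac{1}{81647 + m} = \frac{1}{81647 - 12258} = \frac{1}{69389}$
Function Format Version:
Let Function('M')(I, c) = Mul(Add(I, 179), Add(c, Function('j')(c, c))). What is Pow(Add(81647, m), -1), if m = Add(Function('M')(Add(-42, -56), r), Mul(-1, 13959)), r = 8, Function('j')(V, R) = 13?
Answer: Rational(1, 69389) ≈ 1.4412e-5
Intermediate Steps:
Function('M')(I, c) = Mul(Add(13, c), Add(179, I)) (Function('M')(I, c) = Mul(Add(I, 179), Add(c, 13)) = Mul(Add(179, I), Add(13, c)) = Mul(Add(13, c), Add(179, I)))
m = -12258 (m = Add(Add(2327, Mul(13, Add(-42, -56)), Mul(179, 8), Mul(Add(-42, -56), 8)), Mul(-1, 13959)) = Add(Add(2327, Mul(13, -98), 1432, Mul(-98, 8)), -13959) = Add(Add(2327, -1274, 1432, -784), -13959) = Add(1701, -13959) = -12258)
Pow(Add(81647, m), -1) = Pow(Add(81647, -12258), -1) = Pow(69389, -1) = Rational(1, 69389)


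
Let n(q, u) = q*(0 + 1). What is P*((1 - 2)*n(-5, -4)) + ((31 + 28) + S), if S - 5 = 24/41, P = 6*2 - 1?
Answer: 4903/41 ≈ 119.59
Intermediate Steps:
P = 11 (P = 12 - 1 = 11)
S = 229/41 (S = 5 + 24/41 = 229/41 ≈ 5.5854)
n(q, u) = q (n(q, u) = q*1 = q)
P*((1 - 2)*n(-5, -4)) + ((31 + 28) + S) = 11*((1 - 2)*(-5)) + ((31 + 28) + 229/41) = 11*(-1*(-5)) + (59 + 229/41) = 11*5 + 2648/41 = 55 + 2648/41 = 4903/41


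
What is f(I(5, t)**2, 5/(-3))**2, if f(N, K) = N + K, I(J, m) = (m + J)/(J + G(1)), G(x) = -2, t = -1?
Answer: 1/81 ≈ 0.012346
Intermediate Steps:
I(J, m) = (J + m)/(-2 + J) (I(J, m) = (m + J)/(J - 2) = (J + m)/(-2 + J))
f(N, K) = K + N
f(I(5, t)**2, 5/(-3))**2 = (5/(-3) + ((5 - 1)/(-2 + 5))**2)**2 = (5*(-1/3) + (4/3)**2)**2 = (-5/3 + ((1/3)*4)**2)**2 = (-5/3 + (4/3)**2)**2 = (-5/3 + 16/9)**2 = (1/9)**2 = 1/81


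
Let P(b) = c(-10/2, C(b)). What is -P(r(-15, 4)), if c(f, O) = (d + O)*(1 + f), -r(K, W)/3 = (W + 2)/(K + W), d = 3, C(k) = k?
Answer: 204/11 ≈ 18.545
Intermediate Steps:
r(K, W) = -3*(2 + W)/(K + W) (r(K, W) = -3*(W + 2)/(K + W) = -3*(2 + W)/(K + W))
c(f, O) = (1 + f)*(3 + O) (c(f, O) = (3 + O)*(1 + f) = (1 + f)*(3 + O))
P(b) = -12 - 4*b (P(b) = 3 + b + 3*(-10/2) + b*(-10/2) = 3 + b + 3*(-10*1/2) + b*(-10*1/2) = 3 + b + 3*(-5) + b*(-5) = 3 + b - 15 - 5*b = -12 - 4*b)
-P(r(-15, 4)) = -(-12 - 12*(-2 - 1*4)/(-15 + 4)) = -(-12 - 12*(-2 - 4)/(-11)) = -(-12 - 12*(-1)*(-6)/11) = -(-12 - 4*18/11) = -(-12 - 72/11) = -1*(-204/11) = 204/11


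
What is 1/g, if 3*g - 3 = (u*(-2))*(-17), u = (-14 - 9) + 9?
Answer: -3/473 ≈ -0.0063425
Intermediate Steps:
u = -14 (u = -23 + 9 = -14)
g = -473/3 (g = 1 + (-14*(-2)*(-17))/3 = 1 + (28*(-17))/3 = 1 + (1/3)*(-476) = 1 - 476/3 = -473/3 ≈ -157.67)
1/g = 1/(-473/3) = -3/473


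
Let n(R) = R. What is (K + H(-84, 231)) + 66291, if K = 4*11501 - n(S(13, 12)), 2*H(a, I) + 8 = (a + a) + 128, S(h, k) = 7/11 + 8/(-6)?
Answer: 3704966/33 ≈ 1.1227e+5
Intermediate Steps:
S(h, k) = -23/33 (S(h, k) = 7*(1/11) + 8*(-1/6) = 7/11 - 4/3 = -23/33)
H(a, I) = 60 + a (H(a, I) = -4 + ((a + a) + 128)/2 = -4 + (2*a + 128)/2 = -4 + (128 + 2*a)/2 = -4 + (64 + a) = 60 + a)
K = 1518155/33 (K = 4*11501 - 1*(-23/33) = 46004 + 23/33 = 1518155/33 ≈ 46005.)
(K + H(-84, 231)) + 66291 = (1518155/33 + (60 - 84)) + 66291 = (1518155/33 - 24) + 66291 = 1517363/33 + 66291 = 3704966/33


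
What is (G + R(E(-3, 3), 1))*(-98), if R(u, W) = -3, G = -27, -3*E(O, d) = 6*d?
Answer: 2940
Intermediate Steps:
E(O, d) = -2*d
(G + R(E(-3, 3), 1))*(-98) = (-27 - 3)*(-98) = -30*(-98) = 2940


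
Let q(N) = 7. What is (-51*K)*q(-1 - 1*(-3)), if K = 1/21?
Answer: -17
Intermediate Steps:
K = 1/21 ≈ 0.047619
(-51*K)*q(-1 - 1*(-3)) = -51*1/21*7 = -17/7*7 = -17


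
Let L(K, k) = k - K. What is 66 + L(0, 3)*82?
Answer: 312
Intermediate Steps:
66 + L(0, 3)*82 = 66 + (3 - 1*0)*82 = 66 + (3 + 0)*82 = 66 + 3*82 = 66 + 246 = 312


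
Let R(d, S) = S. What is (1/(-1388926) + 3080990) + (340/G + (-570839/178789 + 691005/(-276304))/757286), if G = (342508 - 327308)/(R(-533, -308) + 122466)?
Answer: 1087271138461276278518442321313/352583977630655502411680 ≈ 3.0837e+6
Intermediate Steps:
G = 7600/61079 (G = (342508 - 327308)/(-308 + 122466) = 15200/122158 = 15200*(1/122158) = 7600/61079 ≈ 0.12443)
(1/(-1388926) + 3080990) + (340/G + (-570839/178789 + 691005/(-276304))/757286) = (1/(-1388926) + 3080990) + (340/(7600/61079) + (-570839/178789 + 691005/(-276304))/757286) = (-1/1388926 + 3080990) + (340*(61079/7600) + (-570839*1/178789 + 691005*(-1/276304))*(1/757286)) = 4279267116739/1388926 + (1038343/380 + (-570839/178789 - 98715/39472)*(1/757286)) = 4279267116739/1388926 + (1038343/380 - 40181313143/7057159408*1/757286) = 4279267116739/1388926 + (1038343/380 - 40181313143/5344288019446688) = 4279267116739/1388926 + 1387301009926858340911/507707361847435360 = 1087271138461276278518442321313/352583977630655502411680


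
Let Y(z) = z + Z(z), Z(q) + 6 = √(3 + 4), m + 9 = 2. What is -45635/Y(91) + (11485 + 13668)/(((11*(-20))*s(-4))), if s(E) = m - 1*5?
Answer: -1676489941/3175920 + 45635*√7/7218 ≈ -511.15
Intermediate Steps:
m = -7 (m = -9 + 2 = -7)
Z(q) = -6 + √7 (Z(q) = -6 + √(3 + 4) = -6 + √7)
s(E) = -12 (s(E) = -7 - 1*5 = -7 - 5 = -12)
Y(z) = -6 + z + √7 (Y(z) = z + (-6 + √7) = -6 + z + √7)
-45635/Y(91) + (11485 + 13668)/(((11*(-20))*s(-4))) = -45635/(-6 + 91 + √7) + (11485 + 13668)/(((11*(-20))*(-12))) = -45635/(85 + √7) + 25153/((-220*(-12))) = -45635/(85 + √7) + 25153/2640 = 25153/2640 - 45635/(85 + √7)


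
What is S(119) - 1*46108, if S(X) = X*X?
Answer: -31947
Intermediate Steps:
S(X) = X²
S(119) - 1*46108 = 119² - 1*46108 = 14161 - 46108 = -31947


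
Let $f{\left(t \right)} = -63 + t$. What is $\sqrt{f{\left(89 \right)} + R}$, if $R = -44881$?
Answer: $i \sqrt{44855} \approx 211.79 i$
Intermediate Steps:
$\sqrt{f{\left(89 \right)} + R} = \sqrt{\left(-63 + 89\right) - 44881} = \sqrt{26 - 44881} = \sqrt{-44855} = i \sqrt{44855}$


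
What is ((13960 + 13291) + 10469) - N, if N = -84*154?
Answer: 50656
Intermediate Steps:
N = -12936
((13960 + 13291) + 10469) - N = ((13960 + 13291) + 10469) - 1*(-12936) = (27251 + 10469) + 12936 = 37720 + 12936 = 50656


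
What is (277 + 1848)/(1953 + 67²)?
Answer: 2125/6442 ≈ 0.32987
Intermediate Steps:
(277 + 1848)/(1953 + 67²) = 2125/(1953 + 4489) = 2125/6442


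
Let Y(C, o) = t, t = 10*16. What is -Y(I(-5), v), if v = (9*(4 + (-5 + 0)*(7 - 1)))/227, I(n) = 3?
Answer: -160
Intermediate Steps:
v = -234/227 (v = (9*(4 - 5*6))*(1/227) = (9*(4 - 30))*(1/227) = (9*(-26))*(1/227) = -234*1/227 = -234/227 ≈ -1.0308)
t = 160
Y(C, o) = 160
-Y(I(-5), v) = -1*160 = -160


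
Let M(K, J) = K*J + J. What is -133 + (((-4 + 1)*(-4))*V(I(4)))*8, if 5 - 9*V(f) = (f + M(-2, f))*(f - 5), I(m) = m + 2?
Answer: -239/3 ≈ -79.667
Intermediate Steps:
I(m) = 2 + m
M(K, J) = J + J*K (M(K, J) = J*K + J = J + J*K)
V(f) = 5/9 (V(f) = 5/9 - (f + f*(1 - 2))*(f - 5)/9 = 5/9 - (f + f*(-1))*(-5 + f)/9 = 5/9 - (f - f)*(-5 + f)/9 = 5/9 - 0*(-5 + f) = 5/9 - ⅑*0 = 5/9 + 0 = 5/9)
-133 + (((-4 + 1)*(-4))*V(I(4)))*8 = -133 + (((-4 + 1)*(-4))*(5/9))*8 = -133 + (-3*(-4)*(5/9))*8 = -133 + (12*(5/9))*8 = -133 + (20/3)*8 = -133 + 160/3 = -239/3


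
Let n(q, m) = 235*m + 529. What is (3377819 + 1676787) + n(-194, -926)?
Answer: 4837525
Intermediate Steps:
n(q, m) = 529 + 235*m
(3377819 + 1676787) + n(-194, -926) = (3377819 + 1676787) + (529 + 235*(-926)) = 5054606 + (529 - 217610) = 5054606 - 217081 = 4837525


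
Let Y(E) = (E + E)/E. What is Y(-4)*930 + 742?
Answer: 2602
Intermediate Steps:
Y(E) = 2 (Y(E) = (2*E)/E = 2)
Y(-4)*930 + 742 = 2*930 + 742 = 1860 + 742 = 2602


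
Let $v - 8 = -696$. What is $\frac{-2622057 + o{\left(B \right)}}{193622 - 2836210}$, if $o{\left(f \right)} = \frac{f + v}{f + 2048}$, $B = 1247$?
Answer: $\frac{2159919314}{2176831865} \approx 0.99223$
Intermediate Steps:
$v = -688$ ($v = 8 - 696 = -688$)
$o{\left(f \right)} = \frac{-688 + f}{2048 + f}$ ($o{\left(f \right)} = \frac{f - 688}{f + 2048} = \frac{-688 + f}{2048 + f}$)
$\frac{-2622057 + o{\left(B \right)}}{193622 - 2836210} = \frac{-2622057 + \frac{-688 + 1247}{2048 + 1247}}{193622 - 2836210} = \frac{-2622057 + \frac{1}{3295} \cdot 559}{-2642588} = \left(-2622057 + \frac{1}{3295} \cdot 559\right) \left(- \frac{1}{2642588}\right) = \left(-2622057 + \frac{559}{3295}\right) \left(- \frac{1}{2642588}\right) = \left(- \frac{8639677256}{3295}\right) \left(- \frac{1}{2642588}\right) = \frac{2159919314}{2176831865}$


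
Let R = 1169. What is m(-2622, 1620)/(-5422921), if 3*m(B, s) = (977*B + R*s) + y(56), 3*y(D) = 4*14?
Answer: 2003686/48806289 ≈ 0.041054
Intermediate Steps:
y(D) = 56/3 (y(D) = (4*14)/3 = (⅓)*56 = 56/3)
m(B, s) = 56/9 + 977*B/3 + 1169*s/3 (m(B, s) = ((977*B + 1169*s) + 56/3)/3 = (56/3 + 977*B + 1169*s)/3 = 56/9 + 977*B/3 + 1169*s/3)
m(-2622, 1620)/(-5422921) = (56/9 + (977/3)*(-2622) + (1169/3)*1620)/(-5422921) = (56/9 - 853898 + 631260)*(-1/5422921) = -2003686/9*(-1/5422921) = 2003686/48806289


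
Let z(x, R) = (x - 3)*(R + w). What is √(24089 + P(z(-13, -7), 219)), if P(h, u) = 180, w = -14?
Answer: √24269 ≈ 155.79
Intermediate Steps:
z(x, R) = (-14 + R)*(-3 + x) (z(x, R) = (x - 3)*(R - 14) = (-3 + x)*(-14 + R) = (-14 + R)*(-3 + x))
√(24089 + P(z(-13, -7), 219)) = √(24089 + 180) = √24269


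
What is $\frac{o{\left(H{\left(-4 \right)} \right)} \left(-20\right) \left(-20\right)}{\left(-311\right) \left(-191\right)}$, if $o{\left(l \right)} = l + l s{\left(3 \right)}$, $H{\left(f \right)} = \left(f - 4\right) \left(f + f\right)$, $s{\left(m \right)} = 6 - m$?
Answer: $\frac{102400}{59401} \approx 1.7239$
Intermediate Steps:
$H{\left(f \right)} = 2 f \left(-4 + f\right)$ ($H{\left(f \right)} = \left(-4 + f\right) 2 f = 2 f \left(-4 + f\right)$)
$o{\left(l \right)} = 4 l$ ($o{\left(l \right)} = l + l \left(6 - 3\right) = l + l 3 = l + 3 l = 4 l$)
$\frac{o{\left(H{\left(-4 \right)} \right)} \left(-20\right) \left(-20\right)}{\left(-311\right) \left(-191\right)} = \frac{4 \cdot 2 \left(-4\right) \left(-4 - 4\right) \left(-20\right) \left(-20\right)}{\left(-311\right) \left(-191\right)} = \frac{4 \cdot 2 \left(-4\right) \left(-8\right) \left(-20\right) \left(-20\right)}{59401} = 4 \cdot 64 \left(-20\right) \left(-20\right) \frac{1}{59401} = 256 \left(-20\right) \left(-20\right) \frac{1}{59401} = \left(-5120\right) \left(-20\right) \frac{1}{59401} = 102400 \cdot \frac{1}{59401} = \frac{102400}{59401}$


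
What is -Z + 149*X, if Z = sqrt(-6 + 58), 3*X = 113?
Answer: 16837/3 - 2*sqrt(13) ≈ 5605.1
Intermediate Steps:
X = 113/3 (X = (1/3)*113 = 113/3 ≈ 37.667)
Z = 2*sqrt(13) (Z = sqrt(52) = 2*sqrt(13) ≈ 7.2111)
-Z + 149*X = -2*sqrt(13) + 149*(113/3) = -2*sqrt(13) + 16837/3 = 16837/3 - 2*sqrt(13)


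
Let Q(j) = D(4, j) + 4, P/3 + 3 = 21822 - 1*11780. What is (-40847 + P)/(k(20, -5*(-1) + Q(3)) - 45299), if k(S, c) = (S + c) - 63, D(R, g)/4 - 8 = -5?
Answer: 10730/45321 ≈ 0.23676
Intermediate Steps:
D(R, g) = 12 (D(R, g) = 32 + 4*(-5) = 32 - 20 = 12)
P = 30117 (P = -9 + 3*(21822 - 1*11780) = -9 + 3*(21822 - 11780) = -9 + 3*10042 = -9 + 30126 = 30117)
Q(j) = 16 (Q(j) = 12 + 4 = 16)
k(S, c) = -63 + S + c
(-40847 + P)/(k(20, -5*(-1) + Q(3)) - 45299) = (-40847 + 30117)/((-63 + 20 + (-5*(-1) + 16)) - 45299) = -10730/((-63 + 20 + (5 + 16)) - 45299) = -10730/((-63 + 20 + 21) - 45299) = -10730/(-22 - 45299) = -10730/(-45321) = -10730*(-1/45321) = 10730/45321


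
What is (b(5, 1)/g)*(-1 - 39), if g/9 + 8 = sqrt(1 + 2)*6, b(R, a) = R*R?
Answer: -2000/99 - 500*sqrt(3)/33 ≈ -46.445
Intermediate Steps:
b(R, a) = R**2
g = -72 + 54*sqrt(3) (g = -72 + 9*(sqrt(1 + 2)*6) = -72 + 9*(sqrt(3)*6) = -72 + 9*(6*sqrt(3)) = -72 + 54*sqrt(3) ≈ 21.531)
(b(5, 1)/g)*(-1 - 39) = (5**2/(-72 + 54*sqrt(3)))*(-1 - 39) = (25/(-72 + 54*sqrt(3)))*(-40) = -1000/(-72 + 54*sqrt(3))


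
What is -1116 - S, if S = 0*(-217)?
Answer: -1116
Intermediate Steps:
S = 0
-1116 - S = -1116 - 1*0 = -1116 + 0 = -1116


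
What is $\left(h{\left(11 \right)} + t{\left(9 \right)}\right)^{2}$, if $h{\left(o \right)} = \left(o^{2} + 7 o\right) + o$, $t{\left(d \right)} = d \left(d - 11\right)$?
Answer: $36481$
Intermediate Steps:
$t{\left(d \right)} = d \left(-11 + d\right)$
$h{\left(o \right)} = o^{2} + 8 o$
$\left(h{\left(11 \right)} + t{\left(9 \right)}\right)^{2} = \left(11 \left(8 + 11\right) + 9 \left(-11 + 9\right)\right)^{2} = \left(11 \cdot 19 + 9 \left(-2\right)\right)^{2} = \left(209 - 18\right)^{2} = 191^{2} = 36481$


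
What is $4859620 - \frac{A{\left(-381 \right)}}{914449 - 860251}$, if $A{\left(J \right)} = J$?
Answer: $\frac{87793895047}{18066} \approx 4.8596 \cdot 10^{6}$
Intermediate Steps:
$4859620 - \frac{A{\left(-381 \right)}}{914449 - 860251} = 4859620 - - \frac{381}{914449 - 860251} = 4859620 - - \frac{381}{54198} = 4859620 - \left(-381\right) \frac{1}{54198} = 4859620 - - \frac{127}{18066} = 4859620 + \frac{127}{18066} = \frac{87793895047}{18066}$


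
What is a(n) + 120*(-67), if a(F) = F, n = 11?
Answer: -8029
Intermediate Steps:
a(n) + 120*(-67) = 11 + 120*(-67) = 11 - 8040 = -8029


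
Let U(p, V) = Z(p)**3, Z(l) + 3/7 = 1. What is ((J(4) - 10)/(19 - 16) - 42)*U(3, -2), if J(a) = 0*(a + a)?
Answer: -8704/1029 ≈ -8.4587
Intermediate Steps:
Z(l) = 4/7 (Z(l) = -3/7 + 1 = 4/7)
J(a) = 0 (J(a) = 0*(2*a) = 0)
U(p, V) = 64/343 (U(p, V) = (4/7)**3 = 64/343)
((J(4) - 10)/(19 - 16) - 42)*U(3, -2) = ((0 - 10)/(19 - 16) - 42)*(64/343) = (-10/3 - 42)*(64/343) = -136/3*64/343 = -8704/1029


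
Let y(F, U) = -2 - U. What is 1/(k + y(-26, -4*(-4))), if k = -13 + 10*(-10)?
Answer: -1/131 ≈ -0.0076336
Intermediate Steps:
k = -113 (k = -13 - 100 = -113)
1/(k + y(-26, -4*(-4))) = 1/(-113 + (-2 - (-4)*(-4))) = 1/(-113 + (-2 - 1*16)) = 1/(-113 + (-2 - 16)) = 1/(-113 - 18) = 1/(-131) = -1/131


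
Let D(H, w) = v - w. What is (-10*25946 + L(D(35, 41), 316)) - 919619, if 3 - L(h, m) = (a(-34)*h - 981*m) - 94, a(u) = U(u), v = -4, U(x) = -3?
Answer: -869121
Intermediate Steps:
a(u) = -3
D(H, w) = -4 - w
L(h, m) = 97 + 3*h + 981*m (L(h, m) = 3 - ((-3*h - 981*m) - 94) = 3 - ((-981*m - 3*h) - 94) = 3 - (-94 - 981*m - 3*h) = 3 + (94 + 3*h + 981*m) = 97 + 3*h + 981*m)
(-10*25946 + L(D(35, 41), 316)) - 919619 = (-10*25946 + (97 + 3*(-4 - 1*41) + 981*316)) - 919619 = (-259460 + (97 + 3*(-4 - 41) + 309996)) - 919619 = (-259460 + (97 + 3*(-45) + 309996)) - 919619 = (-259460 + (97 - 135 + 309996)) - 919619 = (-259460 + 309958) - 919619 = 50498 - 919619 = -869121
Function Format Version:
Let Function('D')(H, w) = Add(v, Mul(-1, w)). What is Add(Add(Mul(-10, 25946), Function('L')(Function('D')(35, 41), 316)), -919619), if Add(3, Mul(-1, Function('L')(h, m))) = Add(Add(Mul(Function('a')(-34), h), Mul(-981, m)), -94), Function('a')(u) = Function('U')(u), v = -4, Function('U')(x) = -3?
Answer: -869121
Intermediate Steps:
Function('a')(u) = -3
Function('D')(H, w) = Add(-4, Mul(-1, w))
Function('L')(h, m) = Add(97, Mul(3, h), Mul(981, m)) (Function('L')(h, m) = Add(3, Mul(-1, Add(Add(Mul(-3, h), Mul(-981, m)), -94))) = Add(3, Mul(-1, Add(Add(Mul(-981, m), Mul(-3, h)), -94))) = Add(3, Mul(-1, Add(-94, Mul(-981, m), Mul(-3, h)))) = Add(3, Add(94, Mul(3, h), Mul(981, m))) = Add(97, Mul(3, h), Mul(981, m)))
Add(Add(Mul(-10, 25946), Function('L')(Function('D')(35, 41), 316)), -919619) = Add(Add(Mul(-10, 25946), Add(97, Mul(3, Add(-4, Mul(-1, 41))), Mul(981, 316))), -919619) = Add(Add(-259460, Add(97, Mul(3, Add(-4, -41)), 309996)), -919619) = Add(Add(-259460, Add(97, Mul(3, -45), 309996)), -919619) = Add(Add(-259460, Add(97, -135, 309996)), -919619) = Add(Add(-259460, 309958), -919619) = Add(50498, -919619) = -869121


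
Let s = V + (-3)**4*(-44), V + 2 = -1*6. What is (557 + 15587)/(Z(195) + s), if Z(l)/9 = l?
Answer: -16144/1817 ≈ -8.8850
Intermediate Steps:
Z(l) = 9*l
V = -8 (V = -2 - 1*6 = -2 - 6 = -8)
s = -3572 (s = -8 + (-3)**4*(-44) = -8 + 81*(-44) = -8 - 3564 = -3572)
(557 + 15587)/(Z(195) + s) = (557 + 15587)/(9*195 - 3572) = 16144/(1755 - 3572) = 16144/(-1817) = 16144*(-1/1817) = -16144/1817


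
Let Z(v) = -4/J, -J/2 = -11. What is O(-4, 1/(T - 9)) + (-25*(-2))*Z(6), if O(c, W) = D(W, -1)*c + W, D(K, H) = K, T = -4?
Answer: -1267/143 ≈ -8.8601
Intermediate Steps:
J = 22 (J = -2*(-11) = 22)
Z(v) = -2/11 (Z(v) = -4/22 = -4*1/22 = -2/11)
O(c, W) = W + W*c (O(c, W) = W*c + W = W + W*c)
O(-4, 1/(T - 9)) + (-25*(-2))*Z(6) = (1 - 4)/(-4 - 9) - 25*(-2)*(-2/11) = -3/(-13) + 50*(-2/11) = -1/13*(-3) - 100/11 = 3/13 - 100/11 = -1267/143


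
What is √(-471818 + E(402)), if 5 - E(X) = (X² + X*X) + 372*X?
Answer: I*√944565 ≈ 971.89*I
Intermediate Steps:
E(X) = 5 - 372*X - 2*X² (E(X) = 5 - ((X² + X*X) + 372*X) = 5 - ((X² + X²) + 372*X) = 5 - (2*X² + 372*X) = 5 + (-372*X - 2*X²) = 5 - 372*X - 2*X²)
√(-471818 + E(402)) = √(-471818 + (5 - 372*402 - 2*402²)) = √(-471818 + (5 - 149544 - 2*161604)) = √(-471818 + (5 - 149544 - 323208)) = √(-471818 - 472747) = √(-944565) = I*√944565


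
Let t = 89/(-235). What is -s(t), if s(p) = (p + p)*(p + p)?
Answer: -31684/55225 ≈ -0.57373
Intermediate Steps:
t = -89/235 (t = 89*(-1/235) = -89/235 ≈ -0.37872)
s(p) = 4*p**2 (s(p) = (2*p)*(2*p) = 4*p**2)
-s(t) = -4*(-89/235)**2 = -4*7921/55225 = -1*31684/55225 = -31684/55225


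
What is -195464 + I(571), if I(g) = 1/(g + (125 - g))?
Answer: -24432999/125 ≈ -1.9546e+5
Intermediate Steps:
I(g) = 1/125
-195464 + I(571) = -195464 + 1/125 = -24432999/125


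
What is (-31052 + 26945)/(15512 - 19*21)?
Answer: -4107/15113 ≈ -0.27175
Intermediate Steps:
(-31052 + 26945)/(15512 - 19*21) = -4107/(15512 - 399) = -4107/15113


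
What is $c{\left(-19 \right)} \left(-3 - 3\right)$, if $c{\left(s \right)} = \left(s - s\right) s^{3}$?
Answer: $0$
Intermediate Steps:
$c{\left(s \right)} = 0$ ($c{\left(s \right)} = 0 s^{3} = 0$)
$c{\left(-19 \right)} \left(-3 - 3\right) = 0 \left(-3 - 3\right) = 0 \left(-6\right) = 0$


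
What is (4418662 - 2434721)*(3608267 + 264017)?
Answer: 7682382991244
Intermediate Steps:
(4418662 - 2434721)*(3608267 + 264017) = 1983941*3872284 = 7682382991244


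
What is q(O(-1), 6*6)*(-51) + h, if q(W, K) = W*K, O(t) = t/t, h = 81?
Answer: -1755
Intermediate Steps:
O(t) = 1
q(W, K) = K*W
q(O(-1), 6*6)*(-51) + h = ((6*6)*1)*(-51) + 81 = (36*1)*(-51) + 81 = 36*(-51) + 81 = -1836 + 81 = -1755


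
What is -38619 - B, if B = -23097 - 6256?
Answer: -9266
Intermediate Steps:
B = -29353
-38619 - B = -38619 - 1*(-29353) = -38619 + 29353 = -9266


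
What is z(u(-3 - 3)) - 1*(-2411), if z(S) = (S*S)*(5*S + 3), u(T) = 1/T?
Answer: 520789/216 ≈ 2411.1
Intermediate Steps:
z(S) = S²*(3 + 5*S)
z(u(-3 - 3)) - 1*(-2411) = (1/(-3 - 3))²*(3 + 5/(-3 - 3)) - 1*(-2411) = (1/(-6))²*(3 + 5/(-6)) + 2411 = (-⅙)²*(3 + 5*(-⅙)) + 2411 = (3 - ⅚)/36 + 2411 = (1/36)*(13/6) + 2411 = 13/216 + 2411 = 520789/216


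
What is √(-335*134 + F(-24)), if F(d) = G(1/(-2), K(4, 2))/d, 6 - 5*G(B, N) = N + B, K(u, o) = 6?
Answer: I*√161604015/60 ≈ 211.87*I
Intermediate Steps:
G(B, N) = 6/5 - B/5 - N/5 (G(B, N) = 6/5 - (N + B)/5 = 6/5 - (B + N)/5 = 6/5 + (-B/5 - N/5) = 6/5 - B/5 - N/5)
F(d) = 1/(10*d) (F(d) = (6/5 - ⅕/(-2) - ⅕*6)/d = (6/5 - ⅕*(-½) - 6/5)/d = (6/5 + ⅒ - 6/5)/d = 1/(10*d))
√(-335*134 + F(-24)) = √(-335*134 + (⅒)/(-24)) = √(-44890 + (⅒)*(-1/24)) = √(-44890 - 1/240) = √(-10773601/240) = I*√161604015/60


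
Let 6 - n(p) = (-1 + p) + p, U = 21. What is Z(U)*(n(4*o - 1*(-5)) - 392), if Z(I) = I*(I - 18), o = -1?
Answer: -24381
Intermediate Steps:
n(p) = 7 - 2*p (n(p) = 6 - ((-1 + p) + p) = 6 - (-1 + 2*p) = 6 + (1 - 2*p) = 7 - 2*p)
Z(I) = I*(-18 + I)
Z(U)*(n(4*o - 1*(-5)) - 392) = (21*(-18 + 21))*((7 - 2*(4*(-1) - 1*(-5))) - 392) = (21*3)*((7 - 2*(-4 + 5)) - 392) = 63*((7 - 2*1) - 392) = 63*((7 - 2) - 392) = 63*(5 - 392) = 63*(-387) = -24381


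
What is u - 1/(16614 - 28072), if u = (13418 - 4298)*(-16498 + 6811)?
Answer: -1012262051519/11458 ≈ -8.8345e+7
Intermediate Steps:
u = -88345440 (u = 9120*(-9687) = -88345440)
u - 1/(16614 - 28072) = -88345440 - 1/(16614 - 28072) = -88345440 - 1/(-11458) = -88345440 - 1*(-1/11458) = -88345440 + 1/11458 = -1012262051519/11458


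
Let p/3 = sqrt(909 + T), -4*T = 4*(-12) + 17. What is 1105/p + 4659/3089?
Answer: 4659/3089 + 2210*sqrt(3667)/11001 ≈ 13.673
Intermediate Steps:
T = 31/4 (T = -(4*(-12) + 17)/4 = -(-48 + 17)/4 = -1/4*(-31) = 31/4 ≈ 7.7500)
p = 3*sqrt(3667)/2 (p = 3*sqrt(909 + 31/4) = 3*sqrt(3667/4) = 3*(sqrt(3667)/2) = 3*sqrt(3667)/2 ≈ 90.834)
1105/p + 4659/3089 = 1105/((3*sqrt(3667)/2)) + 4659/3089 = 1105*(2*sqrt(3667)/11001) + 4659*(1/3089) = 2210*sqrt(3667)/11001 + 4659/3089 = 4659/3089 + 2210*sqrt(3667)/11001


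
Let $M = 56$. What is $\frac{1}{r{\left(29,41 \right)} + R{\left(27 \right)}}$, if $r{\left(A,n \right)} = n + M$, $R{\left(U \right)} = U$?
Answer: $\frac{1}{124} \approx 0.0080645$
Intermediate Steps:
$r{\left(A,n \right)} = 56 + n$ ($r{\left(A,n \right)} = n + 56 = 56 + n$)
$\frac{1}{r{\left(29,41 \right)} + R{\left(27 \right)}} = \frac{1}{\left(56 + 41\right) + 27} = \frac{1}{97 + 27} = \frac{1}{124}$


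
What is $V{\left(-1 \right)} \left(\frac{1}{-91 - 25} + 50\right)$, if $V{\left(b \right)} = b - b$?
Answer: $0$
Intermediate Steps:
$V{\left(b \right)} = 0$
$V{\left(-1 \right)} \left(\frac{1}{-91 - 25} + 50\right) = 0 \left(\frac{1}{-91 - 25} + 50\right) = 0 \left(\frac{1}{-116} + 50\right) = 0 \left(- \frac{1}{116} + 50\right) = 0 \cdot \frac{5799}{116} = 0$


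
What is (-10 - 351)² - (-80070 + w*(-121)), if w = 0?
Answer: 210391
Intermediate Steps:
(-10 - 351)² - (-80070 + w*(-121)) = (-10 - 351)² - (-80070 + 0*(-121)) = (-361)² - (-80070 + 0) = 130321 - 1*(-80070) = 130321 + 80070 = 210391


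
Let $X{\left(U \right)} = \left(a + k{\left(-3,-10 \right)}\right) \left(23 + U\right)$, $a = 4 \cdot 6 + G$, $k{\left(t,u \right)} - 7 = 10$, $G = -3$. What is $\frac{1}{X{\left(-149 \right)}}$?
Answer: $- \frac{1}{4788} \approx -0.00020886$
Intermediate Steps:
$k{\left(t,u \right)} = 17$ ($k{\left(t,u \right)} = 7 + 10 = 17$)
$a = 21$ ($a = 4 \cdot 6 - 3 = 24 - 3 = 21$)
$X{\left(U \right)} = 874 + 38 U$ ($X{\left(U \right)} = \left(21 + 17\right) \left(23 + U\right) = 38 \left(23 + U\right) = 874 + 38 U$)
$\frac{1}{X{\left(-149 \right)}} = \frac{1}{874 + 38 \left(-149\right)} = \frac{1}{874 - 5662} = \frac{1}{-4788} = - \frac{1}{4788}$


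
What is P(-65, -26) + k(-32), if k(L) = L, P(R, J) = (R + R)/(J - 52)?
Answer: -91/3 ≈ -30.333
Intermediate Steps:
P(R, J) = 2*R/(-52 + J) (P(R, J) = (2*R)/(-52 + J) = 2*R/(-52 + J))
P(-65, -26) + k(-32) = 2*(-65)/(-52 - 26) - 32 = 2*(-65)/(-78) - 32 = 2*(-65)*(-1/78) - 32 = 5/3 - 32 = -91/3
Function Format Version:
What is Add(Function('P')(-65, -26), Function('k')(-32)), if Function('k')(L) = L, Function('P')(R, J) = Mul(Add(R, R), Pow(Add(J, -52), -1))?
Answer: Rational(-91, 3) ≈ -30.333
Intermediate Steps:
Function('P')(R, J) = Mul(2, R, Pow(Add(-52, J), -1)) (Function('P')(R, J) = Mul(Mul(2, R), Pow(Add(-52, J), -1)) = Mul(2, R, Pow(Add(-52, J), -1)))
Add(Function('P')(-65, -26), Function('k')(-32)) = Add(Mul(2, -65, Pow(Add(-52, -26), -1)), -32) = Add(Mul(2, -65, Pow(-78, -1)), -32) = Add(Mul(2, -65, Rational(-1, 78)), -32) = Add(Rational(5, 3), -32) = Rational(-91, 3)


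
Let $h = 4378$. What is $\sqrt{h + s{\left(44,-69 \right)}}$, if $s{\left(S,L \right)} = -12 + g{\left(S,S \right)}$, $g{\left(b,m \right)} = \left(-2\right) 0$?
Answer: $\sqrt{4366} \approx 66.076$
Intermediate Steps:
$g{\left(b,m \right)} = 0$
$s{\left(S,L \right)} = -12$ ($s{\left(S,L \right)} = -12 + 0 = -12$)
$\sqrt{h + s{\left(44,-69 \right)}} = \sqrt{4378 - 12} = \sqrt{4366}$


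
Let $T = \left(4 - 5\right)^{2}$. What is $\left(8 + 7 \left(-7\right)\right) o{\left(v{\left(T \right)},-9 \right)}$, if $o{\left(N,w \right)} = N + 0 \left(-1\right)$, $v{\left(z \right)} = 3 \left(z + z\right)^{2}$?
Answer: $-492$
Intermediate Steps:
$T = 1$ ($T = \left(-1\right)^{2} = 1$)
$v{\left(z \right)} = 12 z^{2}$ ($v{\left(z \right)} = 3 \left(2 z\right)^{2} = 3 \cdot 4 z^{2} = 12 z^{2}$)
$o{\left(N,w \right)} = N$ ($o{\left(N,w \right)} = N + 0 = N$)
$\left(8 + 7 \left(-7\right)\right) o{\left(v{\left(T \right)},-9 \right)} = \left(8 + 7 \left(-7\right)\right) 12 \cdot 1^{2} = \left(8 - 49\right) 12 \cdot 1 = \left(-41\right) 12 = -492$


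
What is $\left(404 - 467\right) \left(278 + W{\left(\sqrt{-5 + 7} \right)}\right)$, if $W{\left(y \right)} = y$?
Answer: $-17514 - 63 \sqrt{2} \approx -17603.0$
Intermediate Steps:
$\left(404 - 467\right) \left(278 + W{\left(\sqrt{-5 + 7} \right)}\right) = \left(404 - 467\right) \left(278 + \sqrt{-5 + 7}\right) = - 63 \left(278 + \sqrt{2}\right) = -17514 - 63 \sqrt{2}$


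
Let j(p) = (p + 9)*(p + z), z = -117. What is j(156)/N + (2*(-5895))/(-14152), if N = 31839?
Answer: 77741655/75097588 ≈ 1.0352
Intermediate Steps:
j(p) = (-117 + p)*(9 + p) (j(p) = (p + 9)*(p - 117) = (9 + p)*(-117 + p) = (-117 + p)*(9 + p))
j(156)/N + (2*(-5895))/(-14152) = (-1053 + 156² - 108*156)/31839 + (2*(-5895))/(-14152) = (-1053 + 24336 - 16848)*(1/31839) - 11790*(-1/14152) = 6435*(1/31839) + 5895/7076 = 2145/10613 + 5895/7076 = 77741655/75097588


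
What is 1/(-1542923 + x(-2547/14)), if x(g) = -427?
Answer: -1/1543350 ≈ -6.4794e-7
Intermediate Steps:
1/(-1542923 + x(-2547/14)) = 1/(-1542923 - 427) = 1/(-1543350) = -1/1543350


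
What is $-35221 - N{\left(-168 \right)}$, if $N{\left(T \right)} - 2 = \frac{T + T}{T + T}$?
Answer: $-35224$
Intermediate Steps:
$N{\left(T \right)} = 3$ ($N{\left(T \right)} = 2 + \frac{T + T}{T + T} = 2 + \frac{2 T}{2 T} = 2 + 2 T \frac{1}{2 T} = 2 + 1 = 3$)
$-35221 - N{\left(-168 \right)} = -35221 - 3 = -35224$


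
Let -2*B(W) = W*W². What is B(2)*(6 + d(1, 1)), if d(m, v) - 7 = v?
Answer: -56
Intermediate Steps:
B(W) = -W³/2 (B(W) = -W*W²/2 = -W³/2)
d(m, v) = 7 + v
B(2)*(6 + d(1, 1)) = (-½*2³)*(6 + (7 + 1)) = (-½*8)*(6 + 8) = -4*14 = -56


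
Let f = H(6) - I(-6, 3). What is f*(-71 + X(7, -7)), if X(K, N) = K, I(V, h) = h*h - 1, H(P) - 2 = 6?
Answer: 0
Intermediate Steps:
H(P) = 8 (H(P) = 2 + 6 = 8)
I(V, h) = -1 + h² (I(V, h) = h² - 1 = -1 + h²)
f = 0 (f = 8 - (-1 + 3²) = 8 - (-1 + 9) = 8 - 1*8 = 8 - 8 = 0)
f*(-71 + X(7, -7)) = 0*(-71 + 7) = 0*(-64) = 0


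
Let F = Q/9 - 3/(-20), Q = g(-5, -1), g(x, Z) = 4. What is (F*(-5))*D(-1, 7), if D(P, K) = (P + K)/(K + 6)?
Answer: -107/78 ≈ -1.3718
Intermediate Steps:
D(P, K) = (K + P)/(6 + K)
Q = 4
F = 107/180 (F = 4/9 - 3/(-20) = 4*(⅑) - 3*(-1/20) = 4/9 + 3/20 = 107/180 ≈ 0.59444)
(F*(-5))*D(-1, 7) = ((107/180)*(-5))*((7 - 1)/(6 + 7)) = -107*6/(36*13) = -107*6/468 = -107/36*6/13 = -107/78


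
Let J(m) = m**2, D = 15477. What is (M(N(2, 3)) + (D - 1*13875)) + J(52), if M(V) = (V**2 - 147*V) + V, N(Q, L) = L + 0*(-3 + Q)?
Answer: 3877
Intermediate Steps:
N(Q, L) = L (N(Q, L) = L + 0 = L)
M(V) = V**2 - 146*V
(M(N(2, 3)) + (D - 1*13875)) + J(52) = (3*(-146 + 3) + (15477 - 1*13875)) + 52**2 = (3*(-143) + (15477 - 13875)) + 2704 = (-429 + 1602) + 2704 = 1173 + 2704 = 3877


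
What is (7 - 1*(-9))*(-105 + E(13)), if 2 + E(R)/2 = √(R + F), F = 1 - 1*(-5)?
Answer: -1744 + 32*√19 ≈ -1604.5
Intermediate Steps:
F = 6 (F = 1 + 5 = 6)
E(R) = -4 + 2*√(6 + R) (E(R) = -4 + 2*√(R + 6) = -4 + 2*√(6 + R))
(7 - 1*(-9))*(-105 + E(13)) = (7 - 1*(-9))*(-105 + (-4 + 2*√(6 + 13))) = (7 + 9)*(-105 + (-4 + 2*√19)) = 16*(-109 + 2*√19) = -1744 + 32*√19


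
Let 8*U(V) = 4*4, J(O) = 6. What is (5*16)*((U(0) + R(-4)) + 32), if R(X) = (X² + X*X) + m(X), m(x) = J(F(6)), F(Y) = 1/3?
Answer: 5760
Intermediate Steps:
F(Y) = ⅓
m(x) = 6
U(V) = 2 (U(V) = (4*4)/8 = (⅛)*16 = 2)
R(X) = 6 + 2*X² (R(X) = (X² + X*X) + 6 = (X² + X²) + 6 = 2*X² + 6 = 6 + 2*X²)
(5*16)*((U(0) + R(-4)) + 32) = (5*16)*((2 + (6 + 2*(-4)²)) + 32) = 80*((2 + (6 + 2*16)) + 32) = 80*((2 + (6 + 32)) + 32) = 80*((2 + 38) + 32) = 80*(40 + 32) = 80*72 = 5760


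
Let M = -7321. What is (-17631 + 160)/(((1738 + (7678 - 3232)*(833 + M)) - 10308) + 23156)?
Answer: 17471/28831062 ≈ 0.00060598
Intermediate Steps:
(-17631 + 160)/(((1738 + (7678 - 3232)*(833 + M)) - 10308) + 23156) = (-17631 + 160)/(((1738 + (7678 - 3232)*(833 - 7321)) - 10308) + 23156) = -17471/(((1738 + 4446*(-6488)) - 10308) + 23156) = -17471/(((1738 - 28845648) - 10308) + 23156) = -17471/((-28843910 - 10308) + 23156) = -17471/(-28854218 + 23156) = -17471/(-28831062) = -17471*(-1/28831062) = 17471/28831062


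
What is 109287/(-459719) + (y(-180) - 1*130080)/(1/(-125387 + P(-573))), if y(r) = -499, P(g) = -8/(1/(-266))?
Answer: 7399194296564672/459719 ≈ 1.6095e+10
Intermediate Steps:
P(g) = 2128 (P(g) = -8/(-1/266) = -8*(-266) = 2128)
109287/(-459719) + (y(-180) - 1*130080)/(1/(-125387 + P(-573))) = 109287/(-459719) + (-499 - 1*130080)/(1/(-125387 + 2128)) = 109287*(-1/459719) + (-499 - 130080)/(1/(-123259)) = -109287/459719 - 130579/(-1/123259) = -109287/459719 - 130579*(-123259) = -109287/459719 + 16095036961 = 7399194296564672/459719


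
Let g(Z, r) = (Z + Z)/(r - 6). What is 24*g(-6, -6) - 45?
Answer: -21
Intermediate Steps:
g(Z, r) = 2*Z/(-6 + r) (g(Z, r) = (2*Z)/(-6 + r) = 2*Z/(-6 + r))
24*g(-6, -6) - 45 = 24*(2*(-6)/(-6 - 6)) - 45 = 24*(2*(-6)/(-12)) - 45 = 24*(2*(-6)*(-1/12)) - 45 = 24*1 - 45 = 24 - 45 = -21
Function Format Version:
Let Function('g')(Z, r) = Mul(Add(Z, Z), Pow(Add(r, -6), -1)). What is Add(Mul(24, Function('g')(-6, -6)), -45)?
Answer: -21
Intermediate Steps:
Function('g')(Z, r) = Mul(2, Z, Pow(Add(-6, r), -1)) (Function('g')(Z, r) = Mul(Mul(2, Z), Pow(Add(-6, r), -1)) = Mul(2, Z, Pow(Add(-6, r), -1)))
Add(Mul(24, Function('g')(-6, -6)), -45) = Add(Mul(24, Mul(2, -6, Pow(Add(-6, -6), -1))), -45) = Add(Mul(24, Mul(2, -6, Pow(-12, -1))), -45) = Add(Mul(24, Mul(2, -6, Rational(-1, 12))), -45) = Add(Mul(24, 1), -45) = Add(24, -45) = -21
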